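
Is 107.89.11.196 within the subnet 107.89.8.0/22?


Subnet network: 107.89.8.0
Test IP AND mask: 107.89.8.0
Yes, 107.89.11.196 is in 107.89.8.0/22


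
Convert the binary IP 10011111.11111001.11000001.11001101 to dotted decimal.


10011111 = 159
11111001 = 249
11000001 = 193
11001101 = 205
IP: 159.249.193.205


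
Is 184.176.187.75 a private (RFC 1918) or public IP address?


RFC 1918 private ranges:
  10.0.0.0/8 (10.0.0.0 - 10.255.255.255)
  172.16.0.0/12 (172.16.0.0 - 172.31.255.255)
  192.168.0.0/16 (192.168.0.0 - 192.168.255.255)
Public (not in any RFC 1918 range)


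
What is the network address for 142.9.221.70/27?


IP:   10001110.00001001.11011101.01000110
Mask: 11111111.11111111.11111111.11100000
AND operation:
Net:  10001110.00001001.11011101.01000000
Network: 142.9.221.64/27


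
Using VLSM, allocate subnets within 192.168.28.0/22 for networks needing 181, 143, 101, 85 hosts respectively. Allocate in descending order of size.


181 hosts -> /24 (254 usable): 192.168.28.0/24
143 hosts -> /24 (254 usable): 192.168.29.0/24
101 hosts -> /25 (126 usable): 192.168.30.0/25
85 hosts -> /25 (126 usable): 192.168.30.128/25
Allocation: 192.168.28.0/24 (181 hosts, 254 usable); 192.168.29.0/24 (143 hosts, 254 usable); 192.168.30.0/25 (101 hosts, 126 usable); 192.168.30.128/25 (85 hosts, 126 usable)


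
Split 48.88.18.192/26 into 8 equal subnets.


New prefix = 26 + 3 = 29
Each subnet has 8 addresses
  48.88.18.192/29
  48.88.18.200/29
  48.88.18.208/29
  48.88.18.216/29
  48.88.18.224/29
  48.88.18.232/29
  48.88.18.240/29
  48.88.18.248/29
Subnets: 48.88.18.192/29, 48.88.18.200/29, 48.88.18.208/29, 48.88.18.216/29, 48.88.18.224/29, 48.88.18.232/29, 48.88.18.240/29, 48.88.18.248/29


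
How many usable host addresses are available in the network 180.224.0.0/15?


Host bits = 32 - 15 = 17
Total addresses = 2^17 = 131072
Usable = total - 2 (network and broadcast)
Usable hosts: 131070


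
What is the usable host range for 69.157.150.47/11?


Network: 69.128.0.0
Broadcast: 69.159.255.255
First usable = network + 1
Last usable = broadcast - 1
Range: 69.128.0.1 to 69.159.255.254


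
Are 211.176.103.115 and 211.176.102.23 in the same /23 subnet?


Mask: 255.255.254.0
211.176.103.115 AND mask = 211.176.102.0
211.176.102.23 AND mask = 211.176.102.0
Yes, same subnet (211.176.102.0)


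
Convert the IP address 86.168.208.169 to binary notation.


86 = 01010110
168 = 10101000
208 = 11010000
169 = 10101001
Binary: 01010110.10101000.11010000.10101001


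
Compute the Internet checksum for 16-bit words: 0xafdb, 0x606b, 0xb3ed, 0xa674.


Sum all words (with carry folding):
+ 0xafdb = 0xafdb
+ 0x606b = 0x1047
+ 0xb3ed = 0xc434
+ 0xa674 = 0x6aa9
One's complement: ~0x6aa9
Checksum = 0x9556


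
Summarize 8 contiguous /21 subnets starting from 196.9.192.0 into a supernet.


Original prefix: /21
Number of subnets: 8 = 2^3
New prefix = 21 - 3 = 18
Supernet: 196.9.192.0/18


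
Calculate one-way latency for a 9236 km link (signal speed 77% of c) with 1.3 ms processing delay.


Speed = 0.77 * 3e5 km/s = 231000 km/s
Propagation delay = 9236 / 231000 = 0.04 s = 39.9827 ms
Processing delay = 1.3 ms
Total one-way latency = 41.2827 ms


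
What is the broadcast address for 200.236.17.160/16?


Network: 200.236.0.0/16
Host bits = 16
Set all host bits to 1:
Broadcast: 200.236.255.255


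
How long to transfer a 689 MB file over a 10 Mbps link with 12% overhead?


Effective throughput = 10 * (1 - 12/100) = 8.8 Mbps
File size in Mb = 689 * 8 = 5512 Mb
Time = 5512 / 8.8
Time = 626.3636 seconds


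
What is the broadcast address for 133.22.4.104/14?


Network: 133.20.0.0/14
Host bits = 18
Set all host bits to 1:
Broadcast: 133.23.255.255


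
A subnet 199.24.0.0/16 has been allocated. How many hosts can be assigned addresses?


Host bits = 32 - 16 = 16
Total addresses = 2^16 = 65536
Usable = total - 2 (network and broadcast)
Usable hosts: 65534


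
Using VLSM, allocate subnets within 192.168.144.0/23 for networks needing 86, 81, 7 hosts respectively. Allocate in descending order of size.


86 hosts -> /25 (126 usable): 192.168.144.0/25
81 hosts -> /25 (126 usable): 192.168.144.128/25
7 hosts -> /28 (14 usable): 192.168.145.0/28
Allocation: 192.168.144.0/25 (86 hosts, 126 usable); 192.168.144.128/25 (81 hosts, 126 usable); 192.168.145.0/28 (7 hosts, 14 usable)


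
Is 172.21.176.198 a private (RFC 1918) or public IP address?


RFC 1918 private ranges:
  10.0.0.0/8 (10.0.0.0 - 10.255.255.255)
  172.16.0.0/12 (172.16.0.0 - 172.31.255.255)
  192.168.0.0/16 (192.168.0.0 - 192.168.255.255)
Private (in 172.16.0.0/12)


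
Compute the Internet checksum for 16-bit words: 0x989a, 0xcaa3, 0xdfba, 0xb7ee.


Sum all words (with carry folding):
+ 0x989a = 0x989a
+ 0xcaa3 = 0x633e
+ 0xdfba = 0x42f9
+ 0xb7ee = 0xfae7
One's complement: ~0xfae7
Checksum = 0x0518


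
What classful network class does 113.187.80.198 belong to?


First octet: 113
Binary: 01110001
0xxxxxxx -> Class A (1-126)
Class A, default mask 255.0.0.0 (/8)


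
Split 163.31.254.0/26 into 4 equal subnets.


New prefix = 26 + 2 = 28
Each subnet has 16 addresses
  163.31.254.0/28
  163.31.254.16/28
  163.31.254.32/28
  163.31.254.48/28
Subnets: 163.31.254.0/28, 163.31.254.16/28, 163.31.254.32/28, 163.31.254.48/28


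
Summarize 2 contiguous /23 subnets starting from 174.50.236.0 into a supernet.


Original prefix: /23
Number of subnets: 2 = 2^1
New prefix = 23 - 1 = 22
Supernet: 174.50.236.0/22


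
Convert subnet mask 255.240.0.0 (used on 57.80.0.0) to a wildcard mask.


Subnet mask: 255.240.0.0
Wildcard = 255.255.255.255 - subnet mask
255 - 255 = 0
255 - 240 = 15
255 - 0 = 255
255 - 0 = 255
Wildcard: 0.15.255.255


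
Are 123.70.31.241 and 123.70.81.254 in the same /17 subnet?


Mask: 255.255.128.0
123.70.31.241 AND mask = 123.70.0.0
123.70.81.254 AND mask = 123.70.0.0
Yes, same subnet (123.70.0.0)


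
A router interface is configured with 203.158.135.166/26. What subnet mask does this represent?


/26 means 26 network bits, 6 host bits
Binary: 11111111111111111111111111000000
Mask: 255.255.255.192


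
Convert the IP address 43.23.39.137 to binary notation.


43 = 00101011
23 = 00010111
39 = 00100111
137 = 10001001
Binary: 00101011.00010111.00100111.10001001


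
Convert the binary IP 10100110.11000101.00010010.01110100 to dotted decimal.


10100110 = 166
11000101 = 197
00010010 = 18
01110100 = 116
IP: 166.197.18.116


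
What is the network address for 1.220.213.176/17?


IP:   00000001.11011100.11010101.10110000
Mask: 11111111.11111111.10000000.00000000
AND operation:
Net:  00000001.11011100.10000000.00000000
Network: 1.220.128.0/17


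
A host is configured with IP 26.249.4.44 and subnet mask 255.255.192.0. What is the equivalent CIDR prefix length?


Binary: 11111111.11111111.11000000.00000000
Count leading 1s
Prefix: /18


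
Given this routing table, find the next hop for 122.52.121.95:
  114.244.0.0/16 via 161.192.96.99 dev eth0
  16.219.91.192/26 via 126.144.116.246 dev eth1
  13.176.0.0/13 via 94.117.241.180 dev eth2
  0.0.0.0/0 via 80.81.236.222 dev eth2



Longest prefix match for 122.52.121.95:
  /16 114.244.0.0: no
  /26 16.219.91.192: no
  /13 13.176.0.0: no
  /0 0.0.0.0: MATCH
Selected: next-hop 80.81.236.222 via eth2 (matched /0)


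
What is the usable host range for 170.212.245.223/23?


Network: 170.212.244.0
Broadcast: 170.212.245.255
First usable = network + 1
Last usable = broadcast - 1
Range: 170.212.244.1 to 170.212.245.254


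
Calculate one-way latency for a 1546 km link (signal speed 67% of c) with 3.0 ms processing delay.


Speed = 0.67 * 3e5 km/s = 201000 km/s
Propagation delay = 1546 / 201000 = 0.0077 s = 7.6915 ms
Processing delay = 3.0 ms
Total one-way latency = 10.6915 ms


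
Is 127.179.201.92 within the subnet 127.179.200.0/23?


Subnet network: 127.179.200.0
Test IP AND mask: 127.179.200.0
Yes, 127.179.201.92 is in 127.179.200.0/23


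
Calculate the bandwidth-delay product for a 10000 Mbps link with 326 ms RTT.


BDP = bandwidth * RTT
= 10000 Mbps * 326 ms
= 10000 * 1e6 * 326 / 1000 bits
= 3260000000 bits
= 407500000 bytes
= 397949.2188 KB
BDP = 3260000000 bits (407500000 bytes)


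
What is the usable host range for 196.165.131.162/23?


Network: 196.165.130.0
Broadcast: 196.165.131.255
First usable = network + 1
Last usable = broadcast - 1
Range: 196.165.130.1 to 196.165.131.254


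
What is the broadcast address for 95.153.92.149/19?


Network: 95.153.64.0/19
Host bits = 13
Set all host bits to 1:
Broadcast: 95.153.95.255


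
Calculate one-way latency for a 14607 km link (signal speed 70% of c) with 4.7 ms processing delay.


Speed = 0.7 * 3e5 km/s = 210000 km/s
Propagation delay = 14607 / 210000 = 0.0696 s = 69.5571 ms
Processing delay = 4.7 ms
Total one-way latency = 74.2571 ms


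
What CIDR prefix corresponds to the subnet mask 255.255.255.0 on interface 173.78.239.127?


Binary: 11111111.11111111.11111111.00000000
Count leading 1s
Prefix: /24


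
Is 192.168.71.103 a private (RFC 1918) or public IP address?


RFC 1918 private ranges:
  10.0.0.0/8 (10.0.0.0 - 10.255.255.255)
  172.16.0.0/12 (172.16.0.0 - 172.31.255.255)
  192.168.0.0/16 (192.168.0.0 - 192.168.255.255)
Private (in 192.168.0.0/16)


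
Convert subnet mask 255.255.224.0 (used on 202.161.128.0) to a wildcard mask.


Subnet mask: 255.255.224.0
Wildcard = 255.255.255.255 - subnet mask
255 - 255 = 0
255 - 255 = 0
255 - 224 = 31
255 - 0 = 255
Wildcard: 0.0.31.255


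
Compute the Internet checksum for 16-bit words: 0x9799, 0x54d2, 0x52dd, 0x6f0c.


Sum all words (with carry folding):
+ 0x9799 = 0x9799
+ 0x54d2 = 0xec6b
+ 0x52dd = 0x3f49
+ 0x6f0c = 0xae55
One's complement: ~0xae55
Checksum = 0x51aa


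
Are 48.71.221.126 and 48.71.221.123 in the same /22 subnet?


Mask: 255.255.252.0
48.71.221.126 AND mask = 48.71.220.0
48.71.221.123 AND mask = 48.71.220.0
Yes, same subnet (48.71.220.0)


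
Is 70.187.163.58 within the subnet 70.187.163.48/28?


Subnet network: 70.187.163.48
Test IP AND mask: 70.187.163.48
Yes, 70.187.163.58 is in 70.187.163.48/28


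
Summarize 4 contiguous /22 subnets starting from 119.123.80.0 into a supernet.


Original prefix: /22
Number of subnets: 4 = 2^2
New prefix = 22 - 2 = 20
Supernet: 119.123.80.0/20


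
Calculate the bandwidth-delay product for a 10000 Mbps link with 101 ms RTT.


BDP = bandwidth * RTT
= 10000 Mbps * 101 ms
= 10000 * 1e6 * 101 / 1000 bits
= 1010000000 bits
= 126250000 bytes
= 123291.0156 KB
BDP = 1010000000 bits (126250000 bytes)


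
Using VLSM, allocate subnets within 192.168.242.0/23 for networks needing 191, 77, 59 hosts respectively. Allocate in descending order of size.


191 hosts -> /24 (254 usable): 192.168.242.0/24
77 hosts -> /25 (126 usable): 192.168.243.0/25
59 hosts -> /26 (62 usable): 192.168.243.128/26
Allocation: 192.168.242.0/24 (191 hosts, 254 usable); 192.168.243.0/25 (77 hosts, 126 usable); 192.168.243.128/26 (59 hosts, 62 usable)


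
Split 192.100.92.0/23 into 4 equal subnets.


New prefix = 23 + 2 = 25
Each subnet has 128 addresses
  192.100.92.0/25
  192.100.92.128/25
  192.100.93.0/25
  192.100.93.128/25
Subnets: 192.100.92.0/25, 192.100.92.128/25, 192.100.93.0/25, 192.100.93.128/25


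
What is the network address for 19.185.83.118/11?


IP:   00010011.10111001.01010011.01110110
Mask: 11111111.11100000.00000000.00000000
AND operation:
Net:  00010011.10100000.00000000.00000000
Network: 19.160.0.0/11


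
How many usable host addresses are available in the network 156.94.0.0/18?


Host bits = 32 - 18 = 14
Total addresses = 2^14 = 16384
Usable = total - 2 (network and broadcast)
Usable hosts: 16382


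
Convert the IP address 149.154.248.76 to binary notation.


149 = 10010101
154 = 10011010
248 = 11111000
76 = 01001100
Binary: 10010101.10011010.11111000.01001100


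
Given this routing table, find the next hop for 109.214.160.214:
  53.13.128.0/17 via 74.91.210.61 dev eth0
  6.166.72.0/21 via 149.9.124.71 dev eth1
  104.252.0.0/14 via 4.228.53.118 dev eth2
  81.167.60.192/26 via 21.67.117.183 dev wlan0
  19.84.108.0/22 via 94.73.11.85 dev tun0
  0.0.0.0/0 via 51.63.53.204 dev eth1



Longest prefix match for 109.214.160.214:
  /17 53.13.128.0: no
  /21 6.166.72.0: no
  /14 104.252.0.0: no
  /26 81.167.60.192: no
  /22 19.84.108.0: no
  /0 0.0.0.0: MATCH
Selected: next-hop 51.63.53.204 via eth1 (matched /0)


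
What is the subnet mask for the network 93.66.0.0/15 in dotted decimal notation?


/15 means 15 network bits, 17 host bits
Binary: 11111111111111100000000000000000
Mask: 255.254.0.0


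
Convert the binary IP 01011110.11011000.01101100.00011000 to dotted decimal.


01011110 = 94
11011000 = 216
01101100 = 108
00011000 = 24
IP: 94.216.108.24


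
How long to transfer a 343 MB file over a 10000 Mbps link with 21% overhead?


Effective throughput = 10000 * (1 - 21/100) = 7900 Mbps
File size in Mb = 343 * 8 = 2744 Mb
Time = 2744 / 7900
Time = 0.3473 seconds


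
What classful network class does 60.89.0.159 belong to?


First octet: 60
Binary: 00111100
0xxxxxxx -> Class A (1-126)
Class A, default mask 255.0.0.0 (/8)


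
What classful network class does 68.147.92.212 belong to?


First octet: 68
Binary: 01000100
0xxxxxxx -> Class A (1-126)
Class A, default mask 255.0.0.0 (/8)


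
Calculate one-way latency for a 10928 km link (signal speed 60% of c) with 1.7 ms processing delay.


Speed = 0.6 * 3e5 km/s = 180000 km/s
Propagation delay = 10928 / 180000 = 0.0607 s = 60.7111 ms
Processing delay = 1.7 ms
Total one-way latency = 62.4111 ms


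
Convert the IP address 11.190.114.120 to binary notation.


11 = 00001011
190 = 10111110
114 = 01110010
120 = 01111000
Binary: 00001011.10111110.01110010.01111000


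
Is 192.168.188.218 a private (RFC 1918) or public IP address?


RFC 1918 private ranges:
  10.0.0.0/8 (10.0.0.0 - 10.255.255.255)
  172.16.0.0/12 (172.16.0.0 - 172.31.255.255)
  192.168.0.0/16 (192.168.0.0 - 192.168.255.255)
Private (in 192.168.0.0/16)


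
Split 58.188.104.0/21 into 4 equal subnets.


New prefix = 21 + 2 = 23
Each subnet has 512 addresses
  58.188.104.0/23
  58.188.106.0/23
  58.188.108.0/23
  58.188.110.0/23
Subnets: 58.188.104.0/23, 58.188.106.0/23, 58.188.108.0/23, 58.188.110.0/23


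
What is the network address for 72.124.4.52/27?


IP:   01001000.01111100.00000100.00110100
Mask: 11111111.11111111.11111111.11100000
AND operation:
Net:  01001000.01111100.00000100.00100000
Network: 72.124.4.32/27


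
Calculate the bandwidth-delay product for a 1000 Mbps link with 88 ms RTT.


BDP = bandwidth * RTT
= 1000 Mbps * 88 ms
= 1000 * 1e6 * 88 / 1000 bits
= 88000000 bits
= 11000000 bytes
= 10742.1875 KB
BDP = 88000000 bits (11000000 bytes)


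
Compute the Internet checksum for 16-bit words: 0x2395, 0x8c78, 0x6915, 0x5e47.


Sum all words (with carry folding):
+ 0x2395 = 0x2395
+ 0x8c78 = 0xb00d
+ 0x6915 = 0x1923
+ 0x5e47 = 0x776a
One's complement: ~0x776a
Checksum = 0x8895


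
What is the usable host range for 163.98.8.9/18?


Network: 163.98.0.0
Broadcast: 163.98.63.255
First usable = network + 1
Last usable = broadcast - 1
Range: 163.98.0.1 to 163.98.63.254


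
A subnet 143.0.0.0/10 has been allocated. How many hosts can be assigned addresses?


Host bits = 32 - 10 = 22
Total addresses = 2^22 = 4194304
Usable = total - 2 (network and broadcast)
Usable hosts: 4194302


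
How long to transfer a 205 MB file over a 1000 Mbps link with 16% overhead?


Effective throughput = 1000 * (1 - 16/100) = 840 Mbps
File size in Mb = 205 * 8 = 1640 Mb
Time = 1640 / 840
Time = 1.9524 seconds


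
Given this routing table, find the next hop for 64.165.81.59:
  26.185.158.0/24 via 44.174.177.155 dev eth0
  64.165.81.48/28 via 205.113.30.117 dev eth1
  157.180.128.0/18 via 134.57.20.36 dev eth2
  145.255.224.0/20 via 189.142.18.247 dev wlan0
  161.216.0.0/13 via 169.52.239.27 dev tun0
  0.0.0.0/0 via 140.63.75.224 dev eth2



Longest prefix match for 64.165.81.59:
  /24 26.185.158.0: no
  /28 64.165.81.48: MATCH
  /18 157.180.128.0: no
  /20 145.255.224.0: no
  /13 161.216.0.0: no
  /0 0.0.0.0: MATCH
Selected: next-hop 205.113.30.117 via eth1 (matched /28)


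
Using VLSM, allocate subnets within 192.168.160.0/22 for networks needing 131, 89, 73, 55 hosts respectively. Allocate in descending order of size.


131 hosts -> /24 (254 usable): 192.168.160.0/24
89 hosts -> /25 (126 usable): 192.168.161.0/25
73 hosts -> /25 (126 usable): 192.168.161.128/25
55 hosts -> /26 (62 usable): 192.168.162.0/26
Allocation: 192.168.160.0/24 (131 hosts, 254 usable); 192.168.161.0/25 (89 hosts, 126 usable); 192.168.161.128/25 (73 hosts, 126 usable); 192.168.162.0/26 (55 hosts, 62 usable)


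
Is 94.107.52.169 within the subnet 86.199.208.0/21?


Subnet network: 86.199.208.0
Test IP AND mask: 94.107.48.0
No, 94.107.52.169 is not in 86.199.208.0/21


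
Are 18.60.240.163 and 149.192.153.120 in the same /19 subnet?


Mask: 255.255.224.0
18.60.240.163 AND mask = 18.60.224.0
149.192.153.120 AND mask = 149.192.128.0
No, different subnets (18.60.224.0 vs 149.192.128.0)


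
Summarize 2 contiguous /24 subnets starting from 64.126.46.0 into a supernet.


Original prefix: /24
Number of subnets: 2 = 2^1
New prefix = 24 - 1 = 23
Supernet: 64.126.46.0/23


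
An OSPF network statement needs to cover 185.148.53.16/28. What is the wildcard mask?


Subnet mask: 255.255.255.240
Wildcard = 255.255.255.255 - subnet mask
255 - 255 = 0
255 - 255 = 0
255 - 255 = 0
255 - 240 = 15
Wildcard: 0.0.0.15


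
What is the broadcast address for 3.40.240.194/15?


Network: 3.40.0.0/15
Host bits = 17
Set all host bits to 1:
Broadcast: 3.41.255.255


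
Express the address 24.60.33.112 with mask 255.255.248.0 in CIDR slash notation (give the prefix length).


Binary: 11111111.11111111.11111000.00000000
Count leading 1s
Prefix: /21


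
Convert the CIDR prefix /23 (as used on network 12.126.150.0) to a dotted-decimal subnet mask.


/23 means 23 network bits, 9 host bits
Binary: 11111111111111111111111000000000
Mask: 255.255.254.0


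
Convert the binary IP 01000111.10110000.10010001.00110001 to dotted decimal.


01000111 = 71
10110000 = 176
10010001 = 145
00110001 = 49
IP: 71.176.145.49


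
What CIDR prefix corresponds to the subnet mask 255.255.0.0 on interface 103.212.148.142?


Binary: 11111111.11111111.00000000.00000000
Count leading 1s
Prefix: /16


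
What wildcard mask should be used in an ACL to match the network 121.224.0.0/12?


Subnet mask: 255.240.0.0
Wildcard = 255.255.255.255 - subnet mask
255 - 255 = 0
255 - 240 = 15
255 - 0 = 255
255 - 0 = 255
Wildcard: 0.15.255.255


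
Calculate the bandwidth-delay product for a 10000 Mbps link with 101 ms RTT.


BDP = bandwidth * RTT
= 10000 Mbps * 101 ms
= 10000 * 1e6 * 101 / 1000 bits
= 1010000000 bits
= 126250000 bytes
= 123291.0156 KB
BDP = 1010000000 bits (126250000 bytes)


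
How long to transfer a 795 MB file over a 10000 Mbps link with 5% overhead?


Effective throughput = 10000 * (1 - 5/100) = 9500 Mbps
File size in Mb = 795 * 8 = 6360 Mb
Time = 6360 / 9500
Time = 0.6695 seconds


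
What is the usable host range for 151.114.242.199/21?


Network: 151.114.240.0
Broadcast: 151.114.247.255
First usable = network + 1
Last usable = broadcast - 1
Range: 151.114.240.1 to 151.114.247.254


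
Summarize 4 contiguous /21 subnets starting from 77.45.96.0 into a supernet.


Original prefix: /21
Number of subnets: 4 = 2^2
New prefix = 21 - 2 = 19
Supernet: 77.45.96.0/19


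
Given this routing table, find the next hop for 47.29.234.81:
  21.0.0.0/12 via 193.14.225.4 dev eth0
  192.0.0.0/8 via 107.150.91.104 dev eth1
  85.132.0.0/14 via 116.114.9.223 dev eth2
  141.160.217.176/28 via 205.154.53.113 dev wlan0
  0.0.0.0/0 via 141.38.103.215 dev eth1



Longest prefix match for 47.29.234.81:
  /12 21.0.0.0: no
  /8 192.0.0.0: no
  /14 85.132.0.0: no
  /28 141.160.217.176: no
  /0 0.0.0.0: MATCH
Selected: next-hop 141.38.103.215 via eth1 (matched /0)


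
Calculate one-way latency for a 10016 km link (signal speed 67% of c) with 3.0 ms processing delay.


Speed = 0.67 * 3e5 km/s = 201000 km/s
Propagation delay = 10016 / 201000 = 0.0498 s = 49.8308 ms
Processing delay = 3.0 ms
Total one-way latency = 52.8308 ms


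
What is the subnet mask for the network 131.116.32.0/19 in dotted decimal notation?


/19 means 19 network bits, 13 host bits
Binary: 11111111111111111110000000000000
Mask: 255.255.224.0


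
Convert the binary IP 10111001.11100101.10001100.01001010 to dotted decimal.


10111001 = 185
11100101 = 229
10001100 = 140
01001010 = 74
IP: 185.229.140.74


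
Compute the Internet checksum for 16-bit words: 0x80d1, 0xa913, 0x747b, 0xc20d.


Sum all words (with carry folding):
+ 0x80d1 = 0x80d1
+ 0xa913 = 0x29e5
+ 0x747b = 0x9e60
+ 0xc20d = 0x606e
One's complement: ~0x606e
Checksum = 0x9f91


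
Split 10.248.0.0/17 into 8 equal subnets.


New prefix = 17 + 3 = 20
Each subnet has 4096 addresses
  10.248.0.0/20
  10.248.16.0/20
  10.248.32.0/20
  10.248.48.0/20
  10.248.64.0/20
  10.248.80.0/20
  10.248.96.0/20
  10.248.112.0/20
Subnets: 10.248.0.0/20, 10.248.16.0/20, 10.248.32.0/20, 10.248.48.0/20, 10.248.64.0/20, 10.248.80.0/20, 10.248.96.0/20, 10.248.112.0/20


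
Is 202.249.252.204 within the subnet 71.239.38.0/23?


Subnet network: 71.239.38.0
Test IP AND mask: 202.249.252.0
No, 202.249.252.204 is not in 71.239.38.0/23


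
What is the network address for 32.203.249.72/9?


IP:   00100000.11001011.11111001.01001000
Mask: 11111111.10000000.00000000.00000000
AND operation:
Net:  00100000.10000000.00000000.00000000
Network: 32.128.0.0/9


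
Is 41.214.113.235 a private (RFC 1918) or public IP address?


RFC 1918 private ranges:
  10.0.0.0/8 (10.0.0.0 - 10.255.255.255)
  172.16.0.0/12 (172.16.0.0 - 172.31.255.255)
  192.168.0.0/16 (192.168.0.0 - 192.168.255.255)
Public (not in any RFC 1918 range)


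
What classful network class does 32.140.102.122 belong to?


First octet: 32
Binary: 00100000
0xxxxxxx -> Class A (1-126)
Class A, default mask 255.0.0.0 (/8)


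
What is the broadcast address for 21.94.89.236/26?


Network: 21.94.89.192/26
Host bits = 6
Set all host bits to 1:
Broadcast: 21.94.89.255


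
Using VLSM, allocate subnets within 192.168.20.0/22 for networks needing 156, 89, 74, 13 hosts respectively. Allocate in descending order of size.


156 hosts -> /24 (254 usable): 192.168.20.0/24
89 hosts -> /25 (126 usable): 192.168.21.0/25
74 hosts -> /25 (126 usable): 192.168.21.128/25
13 hosts -> /28 (14 usable): 192.168.22.0/28
Allocation: 192.168.20.0/24 (156 hosts, 254 usable); 192.168.21.0/25 (89 hosts, 126 usable); 192.168.21.128/25 (74 hosts, 126 usable); 192.168.22.0/28 (13 hosts, 14 usable)


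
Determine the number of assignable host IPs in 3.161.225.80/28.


Host bits = 32 - 28 = 4
Total addresses = 2^4 = 16
Usable = total - 2 (network and broadcast)
Usable hosts: 14


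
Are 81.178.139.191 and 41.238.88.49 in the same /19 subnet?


Mask: 255.255.224.0
81.178.139.191 AND mask = 81.178.128.0
41.238.88.49 AND mask = 41.238.64.0
No, different subnets (81.178.128.0 vs 41.238.64.0)


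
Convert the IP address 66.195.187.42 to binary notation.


66 = 01000010
195 = 11000011
187 = 10111011
42 = 00101010
Binary: 01000010.11000011.10111011.00101010


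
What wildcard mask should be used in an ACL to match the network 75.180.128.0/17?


Subnet mask: 255.255.128.0
Wildcard = 255.255.255.255 - subnet mask
255 - 255 = 0
255 - 255 = 0
255 - 128 = 127
255 - 0 = 255
Wildcard: 0.0.127.255


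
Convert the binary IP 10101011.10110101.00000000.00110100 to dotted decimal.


10101011 = 171
10110101 = 181
00000000 = 0
00110100 = 52
IP: 171.181.0.52


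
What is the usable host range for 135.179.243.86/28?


Network: 135.179.243.80
Broadcast: 135.179.243.95
First usable = network + 1
Last usable = broadcast - 1
Range: 135.179.243.81 to 135.179.243.94


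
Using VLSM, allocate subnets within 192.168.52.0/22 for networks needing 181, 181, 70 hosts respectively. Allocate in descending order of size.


181 hosts -> /24 (254 usable): 192.168.52.0/24
181 hosts -> /24 (254 usable): 192.168.53.0/24
70 hosts -> /25 (126 usable): 192.168.54.0/25
Allocation: 192.168.52.0/24 (181 hosts, 254 usable); 192.168.53.0/24 (181 hosts, 254 usable); 192.168.54.0/25 (70 hosts, 126 usable)


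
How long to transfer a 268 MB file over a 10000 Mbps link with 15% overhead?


Effective throughput = 10000 * (1 - 15/100) = 8500 Mbps
File size in Mb = 268 * 8 = 2144 Mb
Time = 2144 / 8500
Time = 0.2522 seconds


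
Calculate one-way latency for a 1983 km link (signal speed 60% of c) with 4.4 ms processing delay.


Speed = 0.6 * 3e5 km/s = 180000 km/s
Propagation delay = 1983 / 180000 = 0.011 s = 11.0167 ms
Processing delay = 4.4 ms
Total one-way latency = 15.4167 ms


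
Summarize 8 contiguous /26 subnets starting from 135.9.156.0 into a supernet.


Original prefix: /26
Number of subnets: 8 = 2^3
New prefix = 26 - 3 = 23
Supernet: 135.9.156.0/23


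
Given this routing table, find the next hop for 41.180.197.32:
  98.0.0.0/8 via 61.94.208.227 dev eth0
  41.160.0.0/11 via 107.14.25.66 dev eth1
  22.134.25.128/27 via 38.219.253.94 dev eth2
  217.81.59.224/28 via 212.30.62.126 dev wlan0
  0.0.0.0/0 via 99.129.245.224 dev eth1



Longest prefix match for 41.180.197.32:
  /8 98.0.0.0: no
  /11 41.160.0.0: MATCH
  /27 22.134.25.128: no
  /28 217.81.59.224: no
  /0 0.0.0.0: MATCH
Selected: next-hop 107.14.25.66 via eth1 (matched /11)


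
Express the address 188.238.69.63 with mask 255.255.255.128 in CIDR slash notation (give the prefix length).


Binary: 11111111.11111111.11111111.10000000
Count leading 1s
Prefix: /25


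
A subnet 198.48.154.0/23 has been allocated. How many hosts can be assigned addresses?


Host bits = 32 - 23 = 9
Total addresses = 2^9 = 512
Usable = total - 2 (network and broadcast)
Usable hosts: 510


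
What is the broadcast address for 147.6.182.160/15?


Network: 147.6.0.0/15
Host bits = 17
Set all host bits to 1:
Broadcast: 147.7.255.255


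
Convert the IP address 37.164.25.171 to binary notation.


37 = 00100101
164 = 10100100
25 = 00011001
171 = 10101011
Binary: 00100101.10100100.00011001.10101011


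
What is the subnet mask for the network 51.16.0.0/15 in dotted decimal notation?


/15 means 15 network bits, 17 host bits
Binary: 11111111111111100000000000000000
Mask: 255.254.0.0


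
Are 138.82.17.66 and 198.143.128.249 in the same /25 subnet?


Mask: 255.255.255.128
138.82.17.66 AND mask = 138.82.17.0
198.143.128.249 AND mask = 198.143.128.128
No, different subnets (138.82.17.0 vs 198.143.128.128)


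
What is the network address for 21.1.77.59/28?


IP:   00010101.00000001.01001101.00111011
Mask: 11111111.11111111.11111111.11110000
AND operation:
Net:  00010101.00000001.01001101.00110000
Network: 21.1.77.48/28


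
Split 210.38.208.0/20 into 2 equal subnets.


New prefix = 20 + 1 = 21
Each subnet has 2048 addresses
  210.38.208.0/21
  210.38.216.0/21
Subnets: 210.38.208.0/21, 210.38.216.0/21


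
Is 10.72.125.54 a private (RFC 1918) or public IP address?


RFC 1918 private ranges:
  10.0.0.0/8 (10.0.0.0 - 10.255.255.255)
  172.16.0.0/12 (172.16.0.0 - 172.31.255.255)
  192.168.0.0/16 (192.168.0.0 - 192.168.255.255)
Private (in 10.0.0.0/8)


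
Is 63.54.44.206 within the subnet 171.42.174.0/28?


Subnet network: 171.42.174.0
Test IP AND mask: 63.54.44.192
No, 63.54.44.206 is not in 171.42.174.0/28


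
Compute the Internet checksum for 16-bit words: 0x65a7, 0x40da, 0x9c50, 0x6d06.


Sum all words (with carry folding):
+ 0x65a7 = 0x65a7
+ 0x40da = 0xa681
+ 0x9c50 = 0x42d2
+ 0x6d06 = 0xafd8
One's complement: ~0xafd8
Checksum = 0x5027


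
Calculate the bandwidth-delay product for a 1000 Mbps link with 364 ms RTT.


BDP = bandwidth * RTT
= 1000 Mbps * 364 ms
= 1000 * 1e6 * 364 / 1000 bits
= 364000000 bits
= 45500000 bytes
= 44433.5938 KB
BDP = 364000000 bits (45500000 bytes)


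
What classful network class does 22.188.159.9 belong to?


First octet: 22
Binary: 00010110
0xxxxxxx -> Class A (1-126)
Class A, default mask 255.0.0.0 (/8)


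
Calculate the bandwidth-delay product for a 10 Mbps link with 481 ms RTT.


BDP = bandwidth * RTT
= 10 Mbps * 481 ms
= 10 * 1e6 * 481 / 1000 bits
= 4810000 bits
= 601250 bytes
= 587.1582 KB
BDP = 4810000 bits (601250 bytes)


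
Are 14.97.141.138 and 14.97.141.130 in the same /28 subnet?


Mask: 255.255.255.240
14.97.141.138 AND mask = 14.97.141.128
14.97.141.130 AND mask = 14.97.141.128
Yes, same subnet (14.97.141.128)


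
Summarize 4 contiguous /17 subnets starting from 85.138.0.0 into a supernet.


Original prefix: /17
Number of subnets: 4 = 2^2
New prefix = 17 - 2 = 15
Supernet: 85.138.0.0/15


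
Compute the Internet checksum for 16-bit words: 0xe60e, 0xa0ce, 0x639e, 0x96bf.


Sum all words (with carry folding):
+ 0xe60e = 0xe60e
+ 0xa0ce = 0x86dd
+ 0x639e = 0xea7b
+ 0x96bf = 0x813b
One's complement: ~0x813b
Checksum = 0x7ec4


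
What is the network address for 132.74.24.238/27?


IP:   10000100.01001010.00011000.11101110
Mask: 11111111.11111111.11111111.11100000
AND operation:
Net:  10000100.01001010.00011000.11100000
Network: 132.74.24.224/27


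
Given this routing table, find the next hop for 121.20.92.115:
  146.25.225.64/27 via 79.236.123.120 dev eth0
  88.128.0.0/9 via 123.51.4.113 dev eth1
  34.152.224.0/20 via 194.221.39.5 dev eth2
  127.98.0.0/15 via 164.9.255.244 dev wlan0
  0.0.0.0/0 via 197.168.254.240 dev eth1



Longest prefix match for 121.20.92.115:
  /27 146.25.225.64: no
  /9 88.128.0.0: no
  /20 34.152.224.0: no
  /15 127.98.0.0: no
  /0 0.0.0.0: MATCH
Selected: next-hop 197.168.254.240 via eth1 (matched /0)


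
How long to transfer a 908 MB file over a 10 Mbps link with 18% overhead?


Effective throughput = 10 * (1 - 18/100) = 8.2 Mbps
File size in Mb = 908 * 8 = 7264 Mb
Time = 7264 / 8.2
Time = 885.8537 seconds


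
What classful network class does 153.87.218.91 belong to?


First octet: 153
Binary: 10011001
10xxxxxx -> Class B (128-191)
Class B, default mask 255.255.0.0 (/16)


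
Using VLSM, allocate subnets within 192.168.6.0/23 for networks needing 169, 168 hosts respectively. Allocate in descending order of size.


169 hosts -> /24 (254 usable): 192.168.6.0/24
168 hosts -> /24 (254 usable): 192.168.7.0/24
Allocation: 192.168.6.0/24 (169 hosts, 254 usable); 192.168.7.0/24 (168 hosts, 254 usable)


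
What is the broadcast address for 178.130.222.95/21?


Network: 178.130.216.0/21
Host bits = 11
Set all host bits to 1:
Broadcast: 178.130.223.255


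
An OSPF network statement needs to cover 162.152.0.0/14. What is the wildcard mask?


Subnet mask: 255.252.0.0
Wildcard = 255.255.255.255 - subnet mask
255 - 255 = 0
255 - 252 = 3
255 - 0 = 255
255 - 0 = 255
Wildcard: 0.3.255.255


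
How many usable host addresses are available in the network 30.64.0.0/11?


Host bits = 32 - 11 = 21
Total addresses = 2^21 = 2097152
Usable = total - 2 (network and broadcast)
Usable hosts: 2097150


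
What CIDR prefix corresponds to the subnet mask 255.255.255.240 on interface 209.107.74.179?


Binary: 11111111.11111111.11111111.11110000
Count leading 1s
Prefix: /28


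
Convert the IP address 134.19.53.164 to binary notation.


134 = 10000110
19 = 00010011
53 = 00110101
164 = 10100100
Binary: 10000110.00010011.00110101.10100100


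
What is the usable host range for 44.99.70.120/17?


Network: 44.99.0.0
Broadcast: 44.99.127.255
First usable = network + 1
Last usable = broadcast - 1
Range: 44.99.0.1 to 44.99.127.254


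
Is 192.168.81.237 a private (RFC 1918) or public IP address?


RFC 1918 private ranges:
  10.0.0.0/8 (10.0.0.0 - 10.255.255.255)
  172.16.0.0/12 (172.16.0.0 - 172.31.255.255)
  192.168.0.0/16 (192.168.0.0 - 192.168.255.255)
Private (in 192.168.0.0/16)


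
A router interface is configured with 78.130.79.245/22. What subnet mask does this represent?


/22 means 22 network bits, 10 host bits
Binary: 11111111111111111111110000000000
Mask: 255.255.252.0


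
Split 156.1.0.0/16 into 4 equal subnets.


New prefix = 16 + 2 = 18
Each subnet has 16384 addresses
  156.1.0.0/18
  156.1.64.0/18
  156.1.128.0/18
  156.1.192.0/18
Subnets: 156.1.0.0/18, 156.1.64.0/18, 156.1.128.0/18, 156.1.192.0/18


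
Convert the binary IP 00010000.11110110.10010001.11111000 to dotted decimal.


00010000 = 16
11110110 = 246
10010001 = 145
11111000 = 248
IP: 16.246.145.248


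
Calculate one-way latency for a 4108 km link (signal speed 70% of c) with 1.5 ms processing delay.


Speed = 0.7 * 3e5 km/s = 210000 km/s
Propagation delay = 4108 / 210000 = 0.0196 s = 19.5619 ms
Processing delay = 1.5 ms
Total one-way latency = 21.0619 ms


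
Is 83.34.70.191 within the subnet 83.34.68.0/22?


Subnet network: 83.34.68.0
Test IP AND mask: 83.34.68.0
Yes, 83.34.70.191 is in 83.34.68.0/22


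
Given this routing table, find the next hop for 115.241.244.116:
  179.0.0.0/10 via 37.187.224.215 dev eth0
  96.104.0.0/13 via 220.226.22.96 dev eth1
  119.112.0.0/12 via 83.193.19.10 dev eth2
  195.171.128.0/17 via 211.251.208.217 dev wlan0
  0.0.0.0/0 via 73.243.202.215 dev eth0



Longest prefix match for 115.241.244.116:
  /10 179.0.0.0: no
  /13 96.104.0.0: no
  /12 119.112.0.0: no
  /17 195.171.128.0: no
  /0 0.0.0.0: MATCH
Selected: next-hop 73.243.202.215 via eth0 (matched /0)


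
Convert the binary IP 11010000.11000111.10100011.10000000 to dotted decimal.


11010000 = 208
11000111 = 199
10100011 = 163
10000000 = 128
IP: 208.199.163.128


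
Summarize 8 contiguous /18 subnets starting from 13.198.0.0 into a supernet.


Original prefix: /18
Number of subnets: 8 = 2^3
New prefix = 18 - 3 = 15
Supernet: 13.198.0.0/15


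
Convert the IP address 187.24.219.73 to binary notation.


187 = 10111011
24 = 00011000
219 = 11011011
73 = 01001001
Binary: 10111011.00011000.11011011.01001001


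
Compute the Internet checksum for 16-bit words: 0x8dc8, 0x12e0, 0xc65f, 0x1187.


Sum all words (with carry folding):
+ 0x8dc8 = 0x8dc8
+ 0x12e0 = 0xa0a8
+ 0xc65f = 0x6708
+ 0x1187 = 0x788f
One's complement: ~0x788f
Checksum = 0x8770


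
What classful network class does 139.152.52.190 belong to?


First octet: 139
Binary: 10001011
10xxxxxx -> Class B (128-191)
Class B, default mask 255.255.0.0 (/16)


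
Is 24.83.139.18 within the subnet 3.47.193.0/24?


Subnet network: 3.47.193.0
Test IP AND mask: 24.83.139.0
No, 24.83.139.18 is not in 3.47.193.0/24


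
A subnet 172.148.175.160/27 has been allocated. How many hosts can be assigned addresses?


Host bits = 32 - 27 = 5
Total addresses = 2^5 = 32
Usable = total - 2 (network and broadcast)
Usable hosts: 30


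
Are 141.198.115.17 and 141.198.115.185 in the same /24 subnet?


Mask: 255.255.255.0
141.198.115.17 AND mask = 141.198.115.0
141.198.115.185 AND mask = 141.198.115.0
Yes, same subnet (141.198.115.0)


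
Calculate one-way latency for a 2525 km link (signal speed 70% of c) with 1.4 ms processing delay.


Speed = 0.7 * 3e5 km/s = 210000 km/s
Propagation delay = 2525 / 210000 = 0.012 s = 12.0238 ms
Processing delay = 1.4 ms
Total one-way latency = 13.4238 ms


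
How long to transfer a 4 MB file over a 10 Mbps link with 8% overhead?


Effective throughput = 10 * (1 - 8/100) = 9.2 Mbps
File size in Mb = 4 * 8 = 32 Mb
Time = 32 / 9.2
Time = 3.4783 seconds


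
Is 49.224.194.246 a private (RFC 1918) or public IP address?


RFC 1918 private ranges:
  10.0.0.0/8 (10.0.0.0 - 10.255.255.255)
  172.16.0.0/12 (172.16.0.0 - 172.31.255.255)
  192.168.0.0/16 (192.168.0.0 - 192.168.255.255)
Public (not in any RFC 1918 range)


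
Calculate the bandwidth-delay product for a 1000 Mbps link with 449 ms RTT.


BDP = bandwidth * RTT
= 1000 Mbps * 449 ms
= 1000 * 1e6 * 449 / 1000 bits
= 449000000 bits
= 56125000 bytes
= 54809.5703 KB
BDP = 449000000 bits (56125000 bytes)


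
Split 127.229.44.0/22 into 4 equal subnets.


New prefix = 22 + 2 = 24
Each subnet has 256 addresses
  127.229.44.0/24
  127.229.45.0/24
  127.229.46.0/24
  127.229.47.0/24
Subnets: 127.229.44.0/24, 127.229.45.0/24, 127.229.46.0/24, 127.229.47.0/24


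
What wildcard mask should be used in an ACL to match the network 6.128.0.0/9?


Subnet mask: 255.128.0.0
Wildcard = 255.255.255.255 - subnet mask
255 - 255 = 0
255 - 128 = 127
255 - 0 = 255
255 - 0 = 255
Wildcard: 0.127.255.255


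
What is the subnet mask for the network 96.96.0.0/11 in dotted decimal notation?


/11 means 11 network bits, 21 host bits
Binary: 11111111111000000000000000000000
Mask: 255.224.0.0


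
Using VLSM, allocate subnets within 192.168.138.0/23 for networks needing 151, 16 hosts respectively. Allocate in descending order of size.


151 hosts -> /24 (254 usable): 192.168.138.0/24
16 hosts -> /27 (30 usable): 192.168.139.0/27
Allocation: 192.168.138.0/24 (151 hosts, 254 usable); 192.168.139.0/27 (16 hosts, 30 usable)


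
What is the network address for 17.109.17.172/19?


IP:   00010001.01101101.00010001.10101100
Mask: 11111111.11111111.11100000.00000000
AND operation:
Net:  00010001.01101101.00000000.00000000
Network: 17.109.0.0/19


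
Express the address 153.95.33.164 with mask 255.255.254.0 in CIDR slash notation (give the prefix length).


Binary: 11111111.11111111.11111110.00000000
Count leading 1s
Prefix: /23


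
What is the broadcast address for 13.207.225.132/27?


Network: 13.207.225.128/27
Host bits = 5
Set all host bits to 1:
Broadcast: 13.207.225.159


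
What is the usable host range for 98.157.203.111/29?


Network: 98.157.203.104
Broadcast: 98.157.203.111
First usable = network + 1
Last usable = broadcast - 1
Range: 98.157.203.105 to 98.157.203.110


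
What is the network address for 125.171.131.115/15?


IP:   01111101.10101011.10000011.01110011
Mask: 11111111.11111110.00000000.00000000
AND operation:
Net:  01111101.10101010.00000000.00000000
Network: 125.170.0.0/15


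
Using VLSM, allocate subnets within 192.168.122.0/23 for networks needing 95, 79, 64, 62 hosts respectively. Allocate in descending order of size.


95 hosts -> /25 (126 usable): 192.168.122.0/25
79 hosts -> /25 (126 usable): 192.168.122.128/25
64 hosts -> /25 (126 usable): 192.168.123.0/25
62 hosts -> /26 (62 usable): 192.168.123.128/26
Allocation: 192.168.122.0/25 (95 hosts, 126 usable); 192.168.122.128/25 (79 hosts, 126 usable); 192.168.123.0/25 (64 hosts, 126 usable); 192.168.123.128/26 (62 hosts, 62 usable)


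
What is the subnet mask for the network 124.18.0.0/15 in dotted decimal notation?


/15 means 15 network bits, 17 host bits
Binary: 11111111111111100000000000000000
Mask: 255.254.0.0


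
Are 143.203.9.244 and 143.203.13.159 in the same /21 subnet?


Mask: 255.255.248.0
143.203.9.244 AND mask = 143.203.8.0
143.203.13.159 AND mask = 143.203.8.0
Yes, same subnet (143.203.8.0)


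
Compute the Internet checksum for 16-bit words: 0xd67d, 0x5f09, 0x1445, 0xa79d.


Sum all words (with carry folding):
+ 0xd67d = 0xd67d
+ 0x5f09 = 0x3587
+ 0x1445 = 0x49cc
+ 0xa79d = 0xf169
One's complement: ~0xf169
Checksum = 0x0e96


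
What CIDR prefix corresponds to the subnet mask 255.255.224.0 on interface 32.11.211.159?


Binary: 11111111.11111111.11100000.00000000
Count leading 1s
Prefix: /19


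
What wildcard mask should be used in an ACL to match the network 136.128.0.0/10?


Subnet mask: 255.192.0.0
Wildcard = 255.255.255.255 - subnet mask
255 - 255 = 0
255 - 192 = 63
255 - 0 = 255
255 - 0 = 255
Wildcard: 0.63.255.255
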